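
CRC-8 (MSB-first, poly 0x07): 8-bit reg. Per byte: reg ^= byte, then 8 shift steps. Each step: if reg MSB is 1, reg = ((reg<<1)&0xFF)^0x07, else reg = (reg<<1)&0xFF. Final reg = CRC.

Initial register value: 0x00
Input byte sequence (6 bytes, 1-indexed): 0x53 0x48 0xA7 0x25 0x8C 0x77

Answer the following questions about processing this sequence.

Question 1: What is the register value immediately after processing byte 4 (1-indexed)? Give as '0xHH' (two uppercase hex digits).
Answer: 0x99

Derivation:
After byte 1 (0x53): reg=0xBE
After byte 2 (0x48): reg=0xCC
After byte 3 (0xA7): reg=0x16
After byte 4 (0x25): reg=0x99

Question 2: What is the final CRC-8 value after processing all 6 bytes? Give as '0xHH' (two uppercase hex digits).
After byte 1 (0x53): reg=0xBE
After byte 2 (0x48): reg=0xCC
After byte 3 (0xA7): reg=0x16
After byte 4 (0x25): reg=0x99
After byte 5 (0x8C): reg=0x6B
After byte 6 (0x77): reg=0x54

Answer: 0x54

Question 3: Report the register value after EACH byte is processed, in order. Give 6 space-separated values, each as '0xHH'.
0xBE 0xCC 0x16 0x99 0x6B 0x54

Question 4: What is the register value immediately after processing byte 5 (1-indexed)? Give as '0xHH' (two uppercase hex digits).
Answer: 0x6B

Derivation:
After byte 1 (0x53): reg=0xBE
After byte 2 (0x48): reg=0xCC
After byte 3 (0xA7): reg=0x16
After byte 4 (0x25): reg=0x99
After byte 5 (0x8C): reg=0x6B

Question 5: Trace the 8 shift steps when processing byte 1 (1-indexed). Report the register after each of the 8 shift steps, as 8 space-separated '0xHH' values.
Register before byte 1: 0x00
After XOR with byte 0x53: 0x53

Answer: 0xA6 0x4B 0x96 0x2B 0x56 0xAC 0x5F 0xBE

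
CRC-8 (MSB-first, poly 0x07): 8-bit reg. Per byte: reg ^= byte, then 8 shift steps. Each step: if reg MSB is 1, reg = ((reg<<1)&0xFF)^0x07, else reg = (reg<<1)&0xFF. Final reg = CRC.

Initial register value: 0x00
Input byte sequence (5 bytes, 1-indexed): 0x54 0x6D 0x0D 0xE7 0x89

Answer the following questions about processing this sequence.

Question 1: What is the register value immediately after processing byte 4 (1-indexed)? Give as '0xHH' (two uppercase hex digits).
Answer: 0xA2

Derivation:
After byte 1 (0x54): reg=0xAB
After byte 2 (0x6D): reg=0x5C
After byte 3 (0x0D): reg=0xB0
After byte 4 (0xE7): reg=0xA2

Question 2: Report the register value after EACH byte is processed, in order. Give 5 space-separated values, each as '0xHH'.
0xAB 0x5C 0xB0 0xA2 0xD1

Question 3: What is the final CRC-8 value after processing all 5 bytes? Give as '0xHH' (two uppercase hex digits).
Answer: 0xD1

Derivation:
After byte 1 (0x54): reg=0xAB
After byte 2 (0x6D): reg=0x5C
After byte 3 (0x0D): reg=0xB0
After byte 4 (0xE7): reg=0xA2
After byte 5 (0x89): reg=0xD1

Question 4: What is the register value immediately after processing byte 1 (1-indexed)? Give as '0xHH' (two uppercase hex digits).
After byte 1 (0x54): reg=0xAB

Answer: 0xAB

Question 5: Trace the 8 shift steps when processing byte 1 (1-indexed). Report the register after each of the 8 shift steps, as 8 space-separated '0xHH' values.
Register before byte 1: 0x00
After XOR with byte 0x54: 0x54

Answer: 0xA8 0x57 0xAE 0x5B 0xB6 0x6B 0xD6 0xAB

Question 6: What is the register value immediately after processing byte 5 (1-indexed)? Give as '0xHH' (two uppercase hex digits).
Answer: 0xD1

Derivation:
After byte 1 (0x54): reg=0xAB
After byte 2 (0x6D): reg=0x5C
After byte 3 (0x0D): reg=0xB0
After byte 4 (0xE7): reg=0xA2
After byte 5 (0x89): reg=0xD1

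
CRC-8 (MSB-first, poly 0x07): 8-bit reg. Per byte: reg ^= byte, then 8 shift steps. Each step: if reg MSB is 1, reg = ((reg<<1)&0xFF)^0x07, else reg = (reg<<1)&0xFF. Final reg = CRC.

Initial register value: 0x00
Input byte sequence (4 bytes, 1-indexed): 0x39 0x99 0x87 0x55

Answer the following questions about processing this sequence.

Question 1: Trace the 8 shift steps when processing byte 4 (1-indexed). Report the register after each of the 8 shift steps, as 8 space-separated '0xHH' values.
After byte 1 (0x39): reg=0xAF
After byte 2 (0x99): reg=0x82
After byte 3 (0x87): reg=0x1B
Register before byte 4: 0x1B
After XOR with byte 0x55: 0x4E

Answer: 0x9C 0x3F 0x7E 0xFC 0xFF 0xF9 0xF5 0xED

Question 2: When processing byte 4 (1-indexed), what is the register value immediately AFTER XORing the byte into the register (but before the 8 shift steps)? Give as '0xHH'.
Register before byte 4: 0x1B
Byte 4: 0x55
0x1B XOR 0x55 = 0x4E

Answer: 0x4E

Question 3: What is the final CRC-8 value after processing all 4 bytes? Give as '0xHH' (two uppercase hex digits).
After byte 1 (0x39): reg=0xAF
After byte 2 (0x99): reg=0x82
After byte 3 (0x87): reg=0x1B
After byte 4 (0x55): reg=0xED

Answer: 0xED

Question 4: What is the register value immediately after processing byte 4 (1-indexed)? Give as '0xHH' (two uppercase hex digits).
After byte 1 (0x39): reg=0xAF
After byte 2 (0x99): reg=0x82
After byte 3 (0x87): reg=0x1B
After byte 4 (0x55): reg=0xED

Answer: 0xED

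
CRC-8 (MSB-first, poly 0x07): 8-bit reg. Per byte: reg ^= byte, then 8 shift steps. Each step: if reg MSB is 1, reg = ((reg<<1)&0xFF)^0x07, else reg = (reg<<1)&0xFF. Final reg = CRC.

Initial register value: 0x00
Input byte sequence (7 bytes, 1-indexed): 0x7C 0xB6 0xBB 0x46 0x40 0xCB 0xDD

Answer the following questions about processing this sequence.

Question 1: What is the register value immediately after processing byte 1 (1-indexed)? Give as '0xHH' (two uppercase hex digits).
Answer: 0x73

Derivation:
After byte 1 (0x7C): reg=0x73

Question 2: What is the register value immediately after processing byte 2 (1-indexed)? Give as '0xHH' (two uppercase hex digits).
After byte 1 (0x7C): reg=0x73
After byte 2 (0xB6): reg=0x55

Answer: 0x55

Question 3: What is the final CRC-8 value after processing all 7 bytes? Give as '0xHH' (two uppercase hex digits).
Answer: 0x67

Derivation:
After byte 1 (0x7C): reg=0x73
After byte 2 (0xB6): reg=0x55
After byte 3 (0xBB): reg=0x84
After byte 4 (0x46): reg=0x40
After byte 5 (0x40): reg=0x00
After byte 6 (0xCB): reg=0x7F
After byte 7 (0xDD): reg=0x67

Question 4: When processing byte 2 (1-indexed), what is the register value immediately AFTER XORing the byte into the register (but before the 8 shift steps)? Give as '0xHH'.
Register before byte 2: 0x73
Byte 2: 0xB6
0x73 XOR 0xB6 = 0xC5

Answer: 0xC5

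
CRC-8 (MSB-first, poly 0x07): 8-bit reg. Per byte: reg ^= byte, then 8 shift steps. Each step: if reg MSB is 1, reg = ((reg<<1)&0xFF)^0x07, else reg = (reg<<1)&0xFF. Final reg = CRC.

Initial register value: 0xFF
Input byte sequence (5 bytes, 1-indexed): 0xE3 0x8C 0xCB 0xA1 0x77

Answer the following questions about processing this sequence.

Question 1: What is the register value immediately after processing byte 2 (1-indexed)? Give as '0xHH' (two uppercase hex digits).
Answer: 0x06

Derivation:
After byte 1 (0xE3): reg=0x54
After byte 2 (0x8C): reg=0x06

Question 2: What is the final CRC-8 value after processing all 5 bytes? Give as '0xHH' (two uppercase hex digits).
Answer: 0x53

Derivation:
After byte 1 (0xE3): reg=0x54
After byte 2 (0x8C): reg=0x06
After byte 3 (0xCB): reg=0x6D
After byte 4 (0xA1): reg=0x6A
After byte 5 (0x77): reg=0x53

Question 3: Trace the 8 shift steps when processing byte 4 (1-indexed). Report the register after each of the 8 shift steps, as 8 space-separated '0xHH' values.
Answer: 0x9F 0x39 0x72 0xE4 0xCF 0x99 0x35 0x6A

Derivation:
After byte 1 (0xE3): reg=0x54
After byte 2 (0x8C): reg=0x06
After byte 3 (0xCB): reg=0x6D
Register before byte 4: 0x6D
After XOR with byte 0xA1: 0xCC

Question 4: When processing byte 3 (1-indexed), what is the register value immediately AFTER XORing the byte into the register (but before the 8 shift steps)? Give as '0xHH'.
Answer: 0xCD

Derivation:
Register before byte 3: 0x06
Byte 3: 0xCB
0x06 XOR 0xCB = 0xCD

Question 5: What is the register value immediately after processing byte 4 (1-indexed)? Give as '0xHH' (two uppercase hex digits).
After byte 1 (0xE3): reg=0x54
After byte 2 (0x8C): reg=0x06
After byte 3 (0xCB): reg=0x6D
After byte 4 (0xA1): reg=0x6A

Answer: 0x6A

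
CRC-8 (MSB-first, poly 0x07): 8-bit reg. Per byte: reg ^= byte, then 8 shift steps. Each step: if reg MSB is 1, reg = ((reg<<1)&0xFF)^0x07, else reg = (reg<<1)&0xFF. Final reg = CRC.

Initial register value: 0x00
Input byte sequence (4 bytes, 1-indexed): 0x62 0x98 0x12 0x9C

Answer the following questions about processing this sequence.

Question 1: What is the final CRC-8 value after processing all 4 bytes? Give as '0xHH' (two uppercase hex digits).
Answer: 0x21

Derivation:
After byte 1 (0x62): reg=0x29
After byte 2 (0x98): reg=0x1E
After byte 3 (0x12): reg=0x24
After byte 4 (0x9C): reg=0x21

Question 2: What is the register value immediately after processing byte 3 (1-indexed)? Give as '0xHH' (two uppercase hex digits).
After byte 1 (0x62): reg=0x29
After byte 2 (0x98): reg=0x1E
After byte 3 (0x12): reg=0x24

Answer: 0x24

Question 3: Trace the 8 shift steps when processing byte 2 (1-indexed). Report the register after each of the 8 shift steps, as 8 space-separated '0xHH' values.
Answer: 0x65 0xCA 0x93 0x21 0x42 0x84 0x0F 0x1E

Derivation:
After byte 1 (0x62): reg=0x29
Register before byte 2: 0x29
After XOR with byte 0x98: 0xB1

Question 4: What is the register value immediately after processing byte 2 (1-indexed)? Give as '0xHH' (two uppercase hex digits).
After byte 1 (0x62): reg=0x29
After byte 2 (0x98): reg=0x1E

Answer: 0x1E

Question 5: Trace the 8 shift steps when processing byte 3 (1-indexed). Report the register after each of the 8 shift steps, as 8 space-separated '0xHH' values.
Answer: 0x18 0x30 0x60 0xC0 0x87 0x09 0x12 0x24

Derivation:
After byte 1 (0x62): reg=0x29
After byte 2 (0x98): reg=0x1E
Register before byte 3: 0x1E
After XOR with byte 0x12: 0x0C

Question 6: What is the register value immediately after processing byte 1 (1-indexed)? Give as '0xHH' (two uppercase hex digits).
After byte 1 (0x62): reg=0x29

Answer: 0x29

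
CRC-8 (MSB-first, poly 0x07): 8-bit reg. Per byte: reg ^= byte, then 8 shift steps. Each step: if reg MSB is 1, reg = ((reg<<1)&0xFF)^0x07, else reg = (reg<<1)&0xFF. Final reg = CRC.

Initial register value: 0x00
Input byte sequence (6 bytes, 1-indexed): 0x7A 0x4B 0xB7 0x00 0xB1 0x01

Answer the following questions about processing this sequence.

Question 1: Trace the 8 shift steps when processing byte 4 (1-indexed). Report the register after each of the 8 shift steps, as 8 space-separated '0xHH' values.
Answer: 0x40 0x80 0x07 0x0E 0x1C 0x38 0x70 0xE0

Derivation:
After byte 1 (0x7A): reg=0x61
After byte 2 (0x4B): reg=0xD6
After byte 3 (0xB7): reg=0x20
Register before byte 4: 0x20
After XOR with byte 0x00: 0x20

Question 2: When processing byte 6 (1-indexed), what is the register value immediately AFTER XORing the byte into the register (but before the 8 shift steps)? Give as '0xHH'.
Register before byte 6: 0xB0
Byte 6: 0x01
0xB0 XOR 0x01 = 0xB1

Answer: 0xB1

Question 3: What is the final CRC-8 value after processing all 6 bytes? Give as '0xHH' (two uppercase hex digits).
Answer: 0x1E

Derivation:
After byte 1 (0x7A): reg=0x61
After byte 2 (0x4B): reg=0xD6
After byte 3 (0xB7): reg=0x20
After byte 4 (0x00): reg=0xE0
After byte 5 (0xB1): reg=0xB0
After byte 6 (0x01): reg=0x1E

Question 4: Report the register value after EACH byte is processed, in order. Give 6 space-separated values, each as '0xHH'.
0x61 0xD6 0x20 0xE0 0xB0 0x1E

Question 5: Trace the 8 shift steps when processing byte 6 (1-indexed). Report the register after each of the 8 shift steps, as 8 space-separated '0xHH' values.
Answer: 0x65 0xCA 0x93 0x21 0x42 0x84 0x0F 0x1E

Derivation:
After byte 1 (0x7A): reg=0x61
After byte 2 (0x4B): reg=0xD6
After byte 3 (0xB7): reg=0x20
After byte 4 (0x00): reg=0xE0
After byte 5 (0xB1): reg=0xB0
Register before byte 6: 0xB0
After XOR with byte 0x01: 0xB1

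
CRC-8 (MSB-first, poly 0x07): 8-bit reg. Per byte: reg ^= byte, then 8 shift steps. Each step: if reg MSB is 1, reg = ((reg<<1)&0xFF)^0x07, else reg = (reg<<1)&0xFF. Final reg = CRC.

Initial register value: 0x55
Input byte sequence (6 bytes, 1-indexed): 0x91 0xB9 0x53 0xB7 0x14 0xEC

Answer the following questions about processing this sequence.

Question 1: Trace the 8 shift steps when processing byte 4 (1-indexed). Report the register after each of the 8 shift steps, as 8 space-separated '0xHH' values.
After byte 1 (0x91): reg=0x52
After byte 2 (0xB9): reg=0x9F
After byte 3 (0x53): reg=0x6A
Register before byte 4: 0x6A
After XOR with byte 0xB7: 0xDD

Answer: 0xBD 0x7D 0xFA 0xF3 0xE1 0xC5 0x8D 0x1D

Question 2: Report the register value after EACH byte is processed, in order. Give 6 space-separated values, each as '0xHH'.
0x52 0x9F 0x6A 0x1D 0x3F 0x37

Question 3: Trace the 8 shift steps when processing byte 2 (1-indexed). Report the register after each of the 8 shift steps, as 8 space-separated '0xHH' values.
Answer: 0xD1 0xA5 0x4D 0x9A 0x33 0x66 0xCC 0x9F

Derivation:
After byte 1 (0x91): reg=0x52
Register before byte 2: 0x52
After XOR with byte 0xB9: 0xEB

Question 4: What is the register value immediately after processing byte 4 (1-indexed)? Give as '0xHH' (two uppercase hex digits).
After byte 1 (0x91): reg=0x52
After byte 2 (0xB9): reg=0x9F
After byte 3 (0x53): reg=0x6A
After byte 4 (0xB7): reg=0x1D

Answer: 0x1D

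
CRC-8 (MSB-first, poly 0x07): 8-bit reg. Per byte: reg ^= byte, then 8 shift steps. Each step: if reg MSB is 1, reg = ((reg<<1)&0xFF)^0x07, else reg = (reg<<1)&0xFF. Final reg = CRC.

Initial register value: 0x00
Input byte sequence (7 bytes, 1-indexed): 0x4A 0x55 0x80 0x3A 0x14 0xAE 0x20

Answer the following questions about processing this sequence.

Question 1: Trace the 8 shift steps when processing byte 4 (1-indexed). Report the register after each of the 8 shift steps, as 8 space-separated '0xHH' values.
Answer: 0xF9 0xF5 0xED 0xDD 0xBD 0x7D 0xFA 0xF3

Derivation:
After byte 1 (0x4A): reg=0xF1
After byte 2 (0x55): reg=0x75
After byte 3 (0x80): reg=0xC5
Register before byte 4: 0xC5
After XOR with byte 0x3A: 0xFF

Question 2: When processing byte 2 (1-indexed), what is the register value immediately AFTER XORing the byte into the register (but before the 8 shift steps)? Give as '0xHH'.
Register before byte 2: 0xF1
Byte 2: 0x55
0xF1 XOR 0x55 = 0xA4

Answer: 0xA4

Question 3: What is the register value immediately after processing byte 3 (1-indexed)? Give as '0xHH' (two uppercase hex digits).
After byte 1 (0x4A): reg=0xF1
After byte 2 (0x55): reg=0x75
After byte 3 (0x80): reg=0xC5

Answer: 0xC5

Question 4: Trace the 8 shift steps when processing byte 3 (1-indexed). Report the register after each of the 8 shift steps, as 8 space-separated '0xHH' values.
After byte 1 (0x4A): reg=0xF1
After byte 2 (0x55): reg=0x75
Register before byte 3: 0x75
After XOR with byte 0x80: 0xF5

Answer: 0xED 0xDD 0xBD 0x7D 0xFA 0xF3 0xE1 0xC5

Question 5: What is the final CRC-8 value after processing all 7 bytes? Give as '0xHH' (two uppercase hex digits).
Answer: 0xF6

Derivation:
After byte 1 (0x4A): reg=0xF1
After byte 2 (0x55): reg=0x75
After byte 3 (0x80): reg=0xC5
After byte 4 (0x3A): reg=0xF3
After byte 5 (0x14): reg=0xBB
After byte 6 (0xAE): reg=0x6B
After byte 7 (0x20): reg=0xF6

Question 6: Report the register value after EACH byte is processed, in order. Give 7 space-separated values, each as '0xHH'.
0xF1 0x75 0xC5 0xF3 0xBB 0x6B 0xF6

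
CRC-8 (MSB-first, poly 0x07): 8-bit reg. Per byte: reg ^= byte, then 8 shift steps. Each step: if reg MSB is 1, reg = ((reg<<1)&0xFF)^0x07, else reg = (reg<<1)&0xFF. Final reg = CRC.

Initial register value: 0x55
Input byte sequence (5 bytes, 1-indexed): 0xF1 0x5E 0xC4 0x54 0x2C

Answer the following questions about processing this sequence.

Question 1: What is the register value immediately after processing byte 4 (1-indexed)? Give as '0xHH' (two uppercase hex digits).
Answer: 0xBD

Derivation:
After byte 1 (0xF1): reg=0x75
After byte 2 (0x5E): reg=0xD1
After byte 3 (0xC4): reg=0x6B
After byte 4 (0x54): reg=0xBD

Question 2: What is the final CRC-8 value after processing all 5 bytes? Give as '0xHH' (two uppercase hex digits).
After byte 1 (0xF1): reg=0x75
After byte 2 (0x5E): reg=0xD1
After byte 3 (0xC4): reg=0x6B
After byte 4 (0x54): reg=0xBD
After byte 5 (0x2C): reg=0xFE

Answer: 0xFE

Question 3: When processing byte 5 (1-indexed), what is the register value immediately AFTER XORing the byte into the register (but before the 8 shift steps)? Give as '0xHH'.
Answer: 0x91

Derivation:
Register before byte 5: 0xBD
Byte 5: 0x2C
0xBD XOR 0x2C = 0x91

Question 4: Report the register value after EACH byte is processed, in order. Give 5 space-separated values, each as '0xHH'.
0x75 0xD1 0x6B 0xBD 0xFE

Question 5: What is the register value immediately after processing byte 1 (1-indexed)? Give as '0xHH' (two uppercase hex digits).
Answer: 0x75

Derivation:
After byte 1 (0xF1): reg=0x75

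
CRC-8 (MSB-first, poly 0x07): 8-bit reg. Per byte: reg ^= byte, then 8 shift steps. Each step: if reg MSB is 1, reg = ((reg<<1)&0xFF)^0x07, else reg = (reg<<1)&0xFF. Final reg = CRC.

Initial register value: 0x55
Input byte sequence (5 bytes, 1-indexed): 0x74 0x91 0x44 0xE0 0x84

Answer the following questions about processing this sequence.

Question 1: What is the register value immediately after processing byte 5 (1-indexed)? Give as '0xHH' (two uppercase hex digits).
After byte 1 (0x74): reg=0xE7
After byte 2 (0x91): reg=0x45
After byte 3 (0x44): reg=0x07
After byte 4 (0xE0): reg=0xBB
After byte 5 (0x84): reg=0xBD

Answer: 0xBD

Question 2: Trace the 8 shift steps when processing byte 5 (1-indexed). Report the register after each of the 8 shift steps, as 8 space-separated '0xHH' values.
Answer: 0x7E 0xFC 0xFF 0xF9 0xF5 0xED 0xDD 0xBD

Derivation:
After byte 1 (0x74): reg=0xE7
After byte 2 (0x91): reg=0x45
After byte 3 (0x44): reg=0x07
After byte 4 (0xE0): reg=0xBB
Register before byte 5: 0xBB
After XOR with byte 0x84: 0x3F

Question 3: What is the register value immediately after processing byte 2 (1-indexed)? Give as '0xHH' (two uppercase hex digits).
Answer: 0x45

Derivation:
After byte 1 (0x74): reg=0xE7
After byte 2 (0x91): reg=0x45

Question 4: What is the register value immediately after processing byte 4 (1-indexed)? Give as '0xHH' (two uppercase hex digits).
Answer: 0xBB

Derivation:
After byte 1 (0x74): reg=0xE7
After byte 2 (0x91): reg=0x45
After byte 3 (0x44): reg=0x07
After byte 4 (0xE0): reg=0xBB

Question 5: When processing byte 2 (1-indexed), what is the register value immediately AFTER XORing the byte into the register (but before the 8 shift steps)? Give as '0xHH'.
Answer: 0x76

Derivation:
Register before byte 2: 0xE7
Byte 2: 0x91
0xE7 XOR 0x91 = 0x76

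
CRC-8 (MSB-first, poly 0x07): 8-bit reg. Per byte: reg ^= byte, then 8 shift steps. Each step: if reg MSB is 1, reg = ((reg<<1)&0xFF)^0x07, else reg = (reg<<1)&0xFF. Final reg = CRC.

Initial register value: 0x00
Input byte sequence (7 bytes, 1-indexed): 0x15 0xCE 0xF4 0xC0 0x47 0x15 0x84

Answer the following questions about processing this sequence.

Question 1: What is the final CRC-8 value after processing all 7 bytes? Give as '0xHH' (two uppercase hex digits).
After byte 1 (0x15): reg=0x6B
After byte 2 (0xCE): reg=0x72
After byte 3 (0xF4): reg=0x9B
After byte 4 (0xC0): reg=0x86
After byte 5 (0x47): reg=0x49
After byte 6 (0x15): reg=0x93
After byte 7 (0x84): reg=0x65

Answer: 0x65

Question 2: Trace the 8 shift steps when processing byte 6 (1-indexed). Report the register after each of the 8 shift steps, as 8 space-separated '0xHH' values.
After byte 1 (0x15): reg=0x6B
After byte 2 (0xCE): reg=0x72
After byte 3 (0xF4): reg=0x9B
After byte 4 (0xC0): reg=0x86
After byte 5 (0x47): reg=0x49
Register before byte 6: 0x49
After XOR with byte 0x15: 0x5C

Answer: 0xB8 0x77 0xEE 0xDB 0xB1 0x65 0xCA 0x93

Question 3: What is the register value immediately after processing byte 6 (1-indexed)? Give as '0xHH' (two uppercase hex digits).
Answer: 0x93

Derivation:
After byte 1 (0x15): reg=0x6B
After byte 2 (0xCE): reg=0x72
After byte 3 (0xF4): reg=0x9B
After byte 4 (0xC0): reg=0x86
After byte 5 (0x47): reg=0x49
After byte 6 (0x15): reg=0x93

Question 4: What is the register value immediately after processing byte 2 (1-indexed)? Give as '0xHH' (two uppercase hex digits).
Answer: 0x72

Derivation:
After byte 1 (0x15): reg=0x6B
After byte 2 (0xCE): reg=0x72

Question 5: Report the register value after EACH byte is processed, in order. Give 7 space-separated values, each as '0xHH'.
0x6B 0x72 0x9B 0x86 0x49 0x93 0x65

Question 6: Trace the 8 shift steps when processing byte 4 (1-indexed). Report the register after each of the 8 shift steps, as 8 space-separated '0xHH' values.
After byte 1 (0x15): reg=0x6B
After byte 2 (0xCE): reg=0x72
After byte 3 (0xF4): reg=0x9B
Register before byte 4: 0x9B
After XOR with byte 0xC0: 0x5B

Answer: 0xB6 0x6B 0xD6 0xAB 0x51 0xA2 0x43 0x86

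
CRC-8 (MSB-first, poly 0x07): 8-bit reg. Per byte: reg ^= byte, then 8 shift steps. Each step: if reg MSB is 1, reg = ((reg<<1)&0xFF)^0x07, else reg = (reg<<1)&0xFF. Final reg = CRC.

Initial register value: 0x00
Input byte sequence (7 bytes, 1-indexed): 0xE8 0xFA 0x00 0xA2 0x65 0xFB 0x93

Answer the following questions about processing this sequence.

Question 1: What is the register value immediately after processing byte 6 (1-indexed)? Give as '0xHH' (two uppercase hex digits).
Answer: 0xFF

Derivation:
After byte 1 (0xE8): reg=0x96
After byte 2 (0xFA): reg=0x03
After byte 3 (0x00): reg=0x09
After byte 4 (0xA2): reg=0x58
After byte 5 (0x65): reg=0xB3
After byte 6 (0xFB): reg=0xFF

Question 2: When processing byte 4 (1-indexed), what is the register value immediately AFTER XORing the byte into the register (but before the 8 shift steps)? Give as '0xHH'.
Answer: 0xAB

Derivation:
Register before byte 4: 0x09
Byte 4: 0xA2
0x09 XOR 0xA2 = 0xAB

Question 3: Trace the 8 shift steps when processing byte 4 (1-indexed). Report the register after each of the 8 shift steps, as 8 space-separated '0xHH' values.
After byte 1 (0xE8): reg=0x96
After byte 2 (0xFA): reg=0x03
After byte 3 (0x00): reg=0x09
Register before byte 4: 0x09
After XOR with byte 0xA2: 0xAB

Answer: 0x51 0xA2 0x43 0x86 0x0B 0x16 0x2C 0x58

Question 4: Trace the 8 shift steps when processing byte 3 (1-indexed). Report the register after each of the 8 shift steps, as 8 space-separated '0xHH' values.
After byte 1 (0xE8): reg=0x96
After byte 2 (0xFA): reg=0x03
Register before byte 3: 0x03
After XOR with byte 0x00: 0x03

Answer: 0x06 0x0C 0x18 0x30 0x60 0xC0 0x87 0x09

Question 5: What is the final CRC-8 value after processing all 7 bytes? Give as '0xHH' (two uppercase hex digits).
After byte 1 (0xE8): reg=0x96
After byte 2 (0xFA): reg=0x03
After byte 3 (0x00): reg=0x09
After byte 4 (0xA2): reg=0x58
After byte 5 (0x65): reg=0xB3
After byte 6 (0xFB): reg=0xFF
After byte 7 (0x93): reg=0x03

Answer: 0x03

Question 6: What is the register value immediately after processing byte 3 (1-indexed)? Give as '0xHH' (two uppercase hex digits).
After byte 1 (0xE8): reg=0x96
After byte 2 (0xFA): reg=0x03
After byte 3 (0x00): reg=0x09

Answer: 0x09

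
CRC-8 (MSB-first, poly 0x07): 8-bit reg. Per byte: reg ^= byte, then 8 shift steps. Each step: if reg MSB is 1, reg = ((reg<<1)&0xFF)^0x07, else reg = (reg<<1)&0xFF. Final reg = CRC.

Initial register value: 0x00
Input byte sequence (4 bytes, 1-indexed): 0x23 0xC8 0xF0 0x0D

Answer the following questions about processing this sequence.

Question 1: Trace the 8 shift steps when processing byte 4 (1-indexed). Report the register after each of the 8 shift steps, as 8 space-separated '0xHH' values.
After byte 1 (0x23): reg=0xE9
After byte 2 (0xC8): reg=0xE7
After byte 3 (0xF0): reg=0x65
Register before byte 4: 0x65
After XOR with byte 0x0D: 0x68

Answer: 0xD0 0xA7 0x49 0x92 0x23 0x46 0x8C 0x1F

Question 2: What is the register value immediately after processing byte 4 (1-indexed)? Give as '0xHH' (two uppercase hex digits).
Answer: 0x1F

Derivation:
After byte 1 (0x23): reg=0xE9
After byte 2 (0xC8): reg=0xE7
After byte 3 (0xF0): reg=0x65
After byte 4 (0x0D): reg=0x1F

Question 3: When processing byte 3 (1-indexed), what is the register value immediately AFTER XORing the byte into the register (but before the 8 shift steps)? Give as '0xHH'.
Answer: 0x17

Derivation:
Register before byte 3: 0xE7
Byte 3: 0xF0
0xE7 XOR 0xF0 = 0x17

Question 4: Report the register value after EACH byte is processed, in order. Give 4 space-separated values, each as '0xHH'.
0xE9 0xE7 0x65 0x1F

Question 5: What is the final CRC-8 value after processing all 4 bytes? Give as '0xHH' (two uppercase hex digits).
After byte 1 (0x23): reg=0xE9
After byte 2 (0xC8): reg=0xE7
After byte 3 (0xF0): reg=0x65
After byte 4 (0x0D): reg=0x1F

Answer: 0x1F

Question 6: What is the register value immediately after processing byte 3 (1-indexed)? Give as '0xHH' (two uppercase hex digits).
After byte 1 (0x23): reg=0xE9
After byte 2 (0xC8): reg=0xE7
After byte 3 (0xF0): reg=0x65

Answer: 0x65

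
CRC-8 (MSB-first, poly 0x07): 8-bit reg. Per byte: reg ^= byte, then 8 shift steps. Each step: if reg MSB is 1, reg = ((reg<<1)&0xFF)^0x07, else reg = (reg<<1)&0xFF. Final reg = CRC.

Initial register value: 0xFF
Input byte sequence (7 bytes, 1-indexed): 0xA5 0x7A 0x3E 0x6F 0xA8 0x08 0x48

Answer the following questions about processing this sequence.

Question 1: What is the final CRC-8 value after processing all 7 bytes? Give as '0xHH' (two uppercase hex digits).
After byte 1 (0xA5): reg=0x81
After byte 2 (0x7A): reg=0xEF
After byte 3 (0x3E): reg=0x39
After byte 4 (0x6F): reg=0xA5
After byte 5 (0xA8): reg=0x23
After byte 6 (0x08): reg=0xD1
After byte 7 (0x48): reg=0xC6

Answer: 0xC6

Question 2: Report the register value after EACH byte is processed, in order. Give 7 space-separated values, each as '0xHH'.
0x81 0xEF 0x39 0xA5 0x23 0xD1 0xC6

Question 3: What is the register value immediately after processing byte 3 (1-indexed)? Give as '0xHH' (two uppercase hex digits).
After byte 1 (0xA5): reg=0x81
After byte 2 (0x7A): reg=0xEF
After byte 3 (0x3E): reg=0x39

Answer: 0x39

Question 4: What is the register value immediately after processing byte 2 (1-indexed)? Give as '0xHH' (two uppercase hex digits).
Answer: 0xEF

Derivation:
After byte 1 (0xA5): reg=0x81
After byte 2 (0x7A): reg=0xEF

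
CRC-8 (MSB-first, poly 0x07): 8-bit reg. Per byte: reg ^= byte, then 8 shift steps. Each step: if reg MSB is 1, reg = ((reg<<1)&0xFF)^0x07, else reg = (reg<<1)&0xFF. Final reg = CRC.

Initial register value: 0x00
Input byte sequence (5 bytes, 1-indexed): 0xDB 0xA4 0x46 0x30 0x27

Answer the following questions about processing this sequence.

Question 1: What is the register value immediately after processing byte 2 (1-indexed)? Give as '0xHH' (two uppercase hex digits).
After byte 1 (0xDB): reg=0x0F
After byte 2 (0xA4): reg=0x58

Answer: 0x58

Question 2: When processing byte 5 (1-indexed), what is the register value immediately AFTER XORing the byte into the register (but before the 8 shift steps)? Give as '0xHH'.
Answer: 0x36

Derivation:
Register before byte 5: 0x11
Byte 5: 0x27
0x11 XOR 0x27 = 0x36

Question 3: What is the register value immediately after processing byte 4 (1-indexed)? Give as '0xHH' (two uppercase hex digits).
After byte 1 (0xDB): reg=0x0F
After byte 2 (0xA4): reg=0x58
After byte 3 (0x46): reg=0x5A
After byte 4 (0x30): reg=0x11

Answer: 0x11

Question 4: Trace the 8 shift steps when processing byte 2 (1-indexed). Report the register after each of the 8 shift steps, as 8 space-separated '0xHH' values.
Answer: 0x51 0xA2 0x43 0x86 0x0B 0x16 0x2C 0x58

Derivation:
After byte 1 (0xDB): reg=0x0F
Register before byte 2: 0x0F
After XOR with byte 0xA4: 0xAB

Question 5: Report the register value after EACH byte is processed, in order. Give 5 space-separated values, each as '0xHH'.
0x0F 0x58 0x5A 0x11 0x82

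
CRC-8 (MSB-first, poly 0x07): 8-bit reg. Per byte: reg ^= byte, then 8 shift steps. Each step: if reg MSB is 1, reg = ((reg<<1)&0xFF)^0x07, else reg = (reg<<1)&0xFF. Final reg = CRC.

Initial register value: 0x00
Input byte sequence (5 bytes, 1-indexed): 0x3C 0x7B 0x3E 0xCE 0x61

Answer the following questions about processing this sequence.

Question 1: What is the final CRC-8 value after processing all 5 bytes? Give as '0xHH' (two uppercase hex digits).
Answer: 0xAE

Derivation:
After byte 1 (0x3C): reg=0xB4
After byte 2 (0x7B): reg=0x63
After byte 3 (0x3E): reg=0x94
After byte 4 (0xCE): reg=0x81
After byte 5 (0x61): reg=0xAE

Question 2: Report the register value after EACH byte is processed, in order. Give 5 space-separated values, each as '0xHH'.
0xB4 0x63 0x94 0x81 0xAE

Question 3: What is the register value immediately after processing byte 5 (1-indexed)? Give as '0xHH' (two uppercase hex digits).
Answer: 0xAE

Derivation:
After byte 1 (0x3C): reg=0xB4
After byte 2 (0x7B): reg=0x63
After byte 3 (0x3E): reg=0x94
After byte 4 (0xCE): reg=0x81
After byte 5 (0x61): reg=0xAE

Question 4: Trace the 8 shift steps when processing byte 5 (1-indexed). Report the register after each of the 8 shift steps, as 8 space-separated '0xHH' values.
Answer: 0xC7 0x89 0x15 0x2A 0x54 0xA8 0x57 0xAE

Derivation:
After byte 1 (0x3C): reg=0xB4
After byte 2 (0x7B): reg=0x63
After byte 3 (0x3E): reg=0x94
After byte 4 (0xCE): reg=0x81
Register before byte 5: 0x81
After XOR with byte 0x61: 0xE0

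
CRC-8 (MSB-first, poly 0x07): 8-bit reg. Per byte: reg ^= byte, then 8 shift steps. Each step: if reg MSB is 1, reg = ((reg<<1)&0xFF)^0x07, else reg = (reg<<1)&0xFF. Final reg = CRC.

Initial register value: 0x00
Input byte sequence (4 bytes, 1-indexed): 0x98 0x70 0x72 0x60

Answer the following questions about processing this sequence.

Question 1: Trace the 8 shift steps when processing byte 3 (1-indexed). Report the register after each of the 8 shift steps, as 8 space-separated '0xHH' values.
After byte 1 (0x98): reg=0xC1
After byte 2 (0x70): reg=0x1E
Register before byte 3: 0x1E
After XOR with byte 0x72: 0x6C

Answer: 0xD8 0xB7 0x69 0xD2 0xA3 0x41 0x82 0x03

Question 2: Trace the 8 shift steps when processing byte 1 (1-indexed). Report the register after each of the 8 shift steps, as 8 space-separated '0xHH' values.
Register before byte 1: 0x00
After XOR with byte 0x98: 0x98

Answer: 0x37 0x6E 0xDC 0xBF 0x79 0xF2 0xE3 0xC1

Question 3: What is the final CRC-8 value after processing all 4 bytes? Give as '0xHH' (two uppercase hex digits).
Answer: 0x2E

Derivation:
After byte 1 (0x98): reg=0xC1
After byte 2 (0x70): reg=0x1E
After byte 3 (0x72): reg=0x03
After byte 4 (0x60): reg=0x2E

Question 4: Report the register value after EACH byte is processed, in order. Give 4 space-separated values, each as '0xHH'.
0xC1 0x1E 0x03 0x2E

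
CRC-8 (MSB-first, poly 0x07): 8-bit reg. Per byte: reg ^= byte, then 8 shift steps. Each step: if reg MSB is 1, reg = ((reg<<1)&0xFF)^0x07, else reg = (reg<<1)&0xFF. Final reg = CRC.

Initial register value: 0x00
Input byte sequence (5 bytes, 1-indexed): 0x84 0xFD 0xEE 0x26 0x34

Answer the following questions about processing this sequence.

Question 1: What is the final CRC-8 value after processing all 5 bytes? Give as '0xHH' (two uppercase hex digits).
Answer: 0x5B

Derivation:
After byte 1 (0x84): reg=0x95
After byte 2 (0xFD): reg=0x1F
After byte 3 (0xEE): reg=0xD9
After byte 4 (0x26): reg=0xF3
After byte 5 (0x34): reg=0x5B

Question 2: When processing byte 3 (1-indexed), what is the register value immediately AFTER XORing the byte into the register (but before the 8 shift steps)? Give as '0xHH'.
Answer: 0xF1

Derivation:
Register before byte 3: 0x1F
Byte 3: 0xEE
0x1F XOR 0xEE = 0xF1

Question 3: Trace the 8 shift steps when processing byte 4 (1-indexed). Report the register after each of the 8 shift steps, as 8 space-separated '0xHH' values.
After byte 1 (0x84): reg=0x95
After byte 2 (0xFD): reg=0x1F
After byte 3 (0xEE): reg=0xD9
Register before byte 4: 0xD9
After XOR with byte 0x26: 0xFF

Answer: 0xF9 0xF5 0xED 0xDD 0xBD 0x7D 0xFA 0xF3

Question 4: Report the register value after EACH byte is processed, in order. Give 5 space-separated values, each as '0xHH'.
0x95 0x1F 0xD9 0xF3 0x5B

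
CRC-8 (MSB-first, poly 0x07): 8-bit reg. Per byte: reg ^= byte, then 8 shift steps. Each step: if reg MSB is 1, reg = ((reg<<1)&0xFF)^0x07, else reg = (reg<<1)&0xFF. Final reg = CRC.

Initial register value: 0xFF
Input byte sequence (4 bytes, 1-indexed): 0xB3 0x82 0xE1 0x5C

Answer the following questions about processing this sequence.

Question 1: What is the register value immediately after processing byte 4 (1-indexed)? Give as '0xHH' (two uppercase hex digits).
Answer: 0x6B

Derivation:
After byte 1 (0xB3): reg=0xE3
After byte 2 (0x82): reg=0x20
After byte 3 (0xE1): reg=0x49
After byte 4 (0x5C): reg=0x6B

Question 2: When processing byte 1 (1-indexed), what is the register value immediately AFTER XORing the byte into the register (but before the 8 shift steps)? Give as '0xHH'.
Register before byte 1: 0xFF
Byte 1: 0xB3
0xFF XOR 0xB3 = 0x4C

Answer: 0x4C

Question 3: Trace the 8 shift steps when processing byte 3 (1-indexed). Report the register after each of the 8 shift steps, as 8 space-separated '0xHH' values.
Answer: 0x85 0x0D 0x1A 0x34 0x68 0xD0 0xA7 0x49

Derivation:
After byte 1 (0xB3): reg=0xE3
After byte 2 (0x82): reg=0x20
Register before byte 3: 0x20
After XOR with byte 0xE1: 0xC1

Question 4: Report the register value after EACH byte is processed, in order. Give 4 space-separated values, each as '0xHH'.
0xE3 0x20 0x49 0x6B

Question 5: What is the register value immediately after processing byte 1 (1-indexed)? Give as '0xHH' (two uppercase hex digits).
After byte 1 (0xB3): reg=0xE3

Answer: 0xE3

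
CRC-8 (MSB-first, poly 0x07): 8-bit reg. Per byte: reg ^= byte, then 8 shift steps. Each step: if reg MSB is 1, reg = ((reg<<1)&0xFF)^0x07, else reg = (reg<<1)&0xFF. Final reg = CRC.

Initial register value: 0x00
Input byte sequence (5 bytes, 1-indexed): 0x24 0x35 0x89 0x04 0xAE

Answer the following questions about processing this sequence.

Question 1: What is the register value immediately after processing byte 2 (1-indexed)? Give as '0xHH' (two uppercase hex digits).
Answer: 0x71

Derivation:
After byte 1 (0x24): reg=0xFC
After byte 2 (0x35): reg=0x71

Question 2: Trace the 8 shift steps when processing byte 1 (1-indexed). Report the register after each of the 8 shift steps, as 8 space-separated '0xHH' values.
Answer: 0x48 0x90 0x27 0x4E 0x9C 0x3F 0x7E 0xFC

Derivation:
Register before byte 1: 0x00
After XOR with byte 0x24: 0x24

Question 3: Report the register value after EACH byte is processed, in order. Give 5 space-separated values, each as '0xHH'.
0xFC 0x71 0xE6 0xA0 0x2A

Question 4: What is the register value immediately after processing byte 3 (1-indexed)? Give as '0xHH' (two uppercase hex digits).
Answer: 0xE6

Derivation:
After byte 1 (0x24): reg=0xFC
After byte 2 (0x35): reg=0x71
After byte 3 (0x89): reg=0xE6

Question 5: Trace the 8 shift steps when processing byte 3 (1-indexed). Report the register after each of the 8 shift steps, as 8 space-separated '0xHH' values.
Answer: 0xF7 0xE9 0xD5 0xAD 0x5D 0xBA 0x73 0xE6

Derivation:
After byte 1 (0x24): reg=0xFC
After byte 2 (0x35): reg=0x71
Register before byte 3: 0x71
After XOR with byte 0x89: 0xF8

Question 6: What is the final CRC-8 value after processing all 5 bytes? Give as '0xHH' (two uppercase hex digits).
Answer: 0x2A

Derivation:
After byte 1 (0x24): reg=0xFC
After byte 2 (0x35): reg=0x71
After byte 3 (0x89): reg=0xE6
After byte 4 (0x04): reg=0xA0
After byte 5 (0xAE): reg=0x2A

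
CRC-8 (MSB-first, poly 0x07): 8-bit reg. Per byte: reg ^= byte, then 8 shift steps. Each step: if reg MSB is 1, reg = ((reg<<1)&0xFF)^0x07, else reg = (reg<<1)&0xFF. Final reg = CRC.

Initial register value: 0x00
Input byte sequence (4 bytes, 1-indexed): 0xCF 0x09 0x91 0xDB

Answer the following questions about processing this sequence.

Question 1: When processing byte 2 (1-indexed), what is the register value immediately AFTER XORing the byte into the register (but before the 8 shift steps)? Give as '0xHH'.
Register before byte 2: 0x63
Byte 2: 0x09
0x63 XOR 0x09 = 0x6A

Answer: 0x6A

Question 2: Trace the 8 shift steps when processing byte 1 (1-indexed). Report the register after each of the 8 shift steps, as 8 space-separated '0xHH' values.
Register before byte 1: 0x00
After XOR with byte 0xCF: 0xCF

Answer: 0x99 0x35 0x6A 0xD4 0xAF 0x59 0xB2 0x63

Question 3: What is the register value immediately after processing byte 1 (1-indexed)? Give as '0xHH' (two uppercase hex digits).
Answer: 0x63

Derivation:
After byte 1 (0xCF): reg=0x63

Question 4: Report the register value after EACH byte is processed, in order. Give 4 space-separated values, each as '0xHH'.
0x63 0x11 0x89 0xB9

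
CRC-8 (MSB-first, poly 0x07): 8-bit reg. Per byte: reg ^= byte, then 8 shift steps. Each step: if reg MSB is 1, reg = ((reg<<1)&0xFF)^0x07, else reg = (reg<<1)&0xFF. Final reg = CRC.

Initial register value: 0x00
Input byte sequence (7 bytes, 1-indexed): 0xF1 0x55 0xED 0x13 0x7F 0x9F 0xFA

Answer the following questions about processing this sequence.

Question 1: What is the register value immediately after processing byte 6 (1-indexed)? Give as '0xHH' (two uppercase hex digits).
Answer: 0x31

Derivation:
After byte 1 (0xF1): reg=0xD9
After byte 2 (0x55): reg=0xAD
After byte 3 (0xED): reg=0xC7
After byte 4 (0x13): reg=0x22
After byte 5 (0x7F): reg=0x94
After byte 6 (0x9F): reg=0x31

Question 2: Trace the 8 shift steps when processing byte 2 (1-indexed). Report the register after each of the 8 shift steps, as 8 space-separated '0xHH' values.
After byte 1 (0xF1): reg=0xD9
Register before byte 2: 0xD9
After XOR with byte 0x55: 0x8C

Answer: 0x1F 0x3E 0x7C 0xF8 0xF7 0xE9 0xD5 0xAD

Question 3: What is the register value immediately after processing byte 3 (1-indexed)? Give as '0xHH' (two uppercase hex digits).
After byte 1 (0xF1): reg=0xD9
After byte 2 (0x55): reg=0xAD
After byte 3 (0xED): reg=0xC7

Answer: 0xC7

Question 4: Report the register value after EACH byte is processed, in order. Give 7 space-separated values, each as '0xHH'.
0xD9 0xAD 0xC7 0x22 0x94 0x31 0x7F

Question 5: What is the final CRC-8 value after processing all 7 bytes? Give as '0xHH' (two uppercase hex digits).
Answer: 0x7F

Derivation:
After byte 1 (0xF1): reg=0xD9
After byte 2 (0x55): reg=0xAD
After byte 3 (0xED): reg=0xC7
After byte 4 (0x13): reg=0x22
After byte 5 (0x7F): reg=0x94
After byte 6 (0x9F): reg=0x31
After byte 7 (0xFA): reg=0x7F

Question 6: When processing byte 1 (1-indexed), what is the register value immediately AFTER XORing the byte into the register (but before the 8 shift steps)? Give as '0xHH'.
Answer: 0xF1

Derivation:
Register before byte 1: 0x00
Byte 1: 0xF1
0x00 XOR 0xF1 = 0xF1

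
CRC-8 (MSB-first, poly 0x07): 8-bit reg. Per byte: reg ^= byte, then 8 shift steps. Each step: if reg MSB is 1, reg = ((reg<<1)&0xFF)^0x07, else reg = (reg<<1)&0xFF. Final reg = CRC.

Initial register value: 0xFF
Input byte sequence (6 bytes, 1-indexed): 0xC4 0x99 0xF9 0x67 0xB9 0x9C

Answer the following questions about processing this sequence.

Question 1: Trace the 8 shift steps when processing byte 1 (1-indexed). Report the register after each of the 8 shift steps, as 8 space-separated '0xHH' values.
Answer: 0x76 0xEC 0xDF 0xB9 0x75 0xEA 0xD3 0xA1

Derivation:
Register before byte 1: 0xFF
After XOR with byte 0xC4: 0x3B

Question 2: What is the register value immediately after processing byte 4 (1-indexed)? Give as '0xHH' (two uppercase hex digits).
After byte 1 (0xC4): reg=0xA1
After byte 2 (0x99): reg=0xA8
After byte 3 (0xF9): reg=0xB0
After byte 4 (0x67): reg=0x2B

Answer: 0x2B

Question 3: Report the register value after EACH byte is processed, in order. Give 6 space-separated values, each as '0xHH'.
0xA1 0xA8 0xB0 0x2B 0xF7 0x16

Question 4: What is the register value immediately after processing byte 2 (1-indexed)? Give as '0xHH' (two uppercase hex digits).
After byte 1 (0xC4): reg=0xA1
After byte 2 (0x99): reg=0xA8

Answer: 0xA8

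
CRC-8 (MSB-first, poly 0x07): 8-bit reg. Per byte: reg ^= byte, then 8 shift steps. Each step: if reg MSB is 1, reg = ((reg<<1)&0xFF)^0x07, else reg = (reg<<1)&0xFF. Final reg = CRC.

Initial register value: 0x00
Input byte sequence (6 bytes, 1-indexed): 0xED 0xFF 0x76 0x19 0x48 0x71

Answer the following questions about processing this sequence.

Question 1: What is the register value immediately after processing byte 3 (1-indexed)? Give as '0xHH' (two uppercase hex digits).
Answer: 0xCD

Derivation:
After byte 1 (0xED): reg=0x8D
After byte 2 (0xFF): reg=0x59
After byte 3 (0x76): reg=0xCD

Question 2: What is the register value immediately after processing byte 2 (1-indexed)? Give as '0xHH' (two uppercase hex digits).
Answer: 0x59

Derivation:
After byte 1 (0xED): reg=0x8D
After byte 2 (0xFF): reg=0x59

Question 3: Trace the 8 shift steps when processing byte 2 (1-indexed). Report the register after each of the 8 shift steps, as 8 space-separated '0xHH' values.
Answer: 0xE4 0xCF 0x99 0x35 0x6A 0xD4 0xAF 0x59

Derivation:
After byte 1 (0xED): reg=0x8D
Register before byte 2: 0x8D
After XOR with byte 0xFF: 0x72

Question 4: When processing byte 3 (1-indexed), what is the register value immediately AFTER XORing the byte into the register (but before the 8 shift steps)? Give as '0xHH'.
Register before byte 3: 0x59
Byte 3: 0x76
0x59 XOR 0x76 = 0x2F

Answer: 0x2F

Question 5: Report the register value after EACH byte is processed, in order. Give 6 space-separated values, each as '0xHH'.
0x8D 0x59 0xCD 0x22 0x11 0x27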